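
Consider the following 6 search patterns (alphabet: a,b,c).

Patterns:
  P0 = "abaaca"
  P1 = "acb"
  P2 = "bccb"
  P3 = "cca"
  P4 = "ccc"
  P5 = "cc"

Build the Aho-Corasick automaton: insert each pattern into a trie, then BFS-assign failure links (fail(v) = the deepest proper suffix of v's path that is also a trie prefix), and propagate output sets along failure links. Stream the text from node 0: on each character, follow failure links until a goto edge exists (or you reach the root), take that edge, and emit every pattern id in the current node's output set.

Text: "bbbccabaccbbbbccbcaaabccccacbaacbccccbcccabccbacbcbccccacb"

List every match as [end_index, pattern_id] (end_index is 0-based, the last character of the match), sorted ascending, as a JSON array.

Construct AC machine:
Trie nodes:
  n0 'ε': a→1 b→9 c→13
  n1 'a': b→2 c→7
  n2 'ab': a→3
  n3 'aba': a→4
  n4 'abaa': c→5
  n5 'abaac': a→6
  n6 'abaaca': ·  [P0 ends]
  n7 'ac': b→8
  n8 'acb': ·  [P1 ends]
  n9 'b': c→10
  n10 'bc': c→11
  n11 'bcc': b→12
  n12 'bccb': ·  [P2 ends]
  n13 'c': c→14
  n14 'cc': a→15 c→16  [P5 ends]
  n15 'cca': ·  [P3 ends]
  n16 'ccc': ·  [P4 ends]

BFS fail/out derivation:
  n1('a'): parent n0 fail=0; on 'a' 0 → fail=0;  out ∅∪∅=∅
  n9('b'): parent n0 fail=0; on 'b' 0 → fail=0;  out ∅∪∅=∅
  n13('c'): parent n0 fail=0; on 'c' 0 → fail=0;  out ∅∪∅=∅
  n2('ab'): parent n1 fail=0; on 'b' 0 → fail=9;  out ∅∪∅=∅
  n7('ac'): parent n1 fail=0; on 'c' 0 → fail=13;  out ∅∪∅=∅
  n10('bc'): parent n9 fail=0; on 'c' 0 → fail=13;  out ∅∪∅=∅
  n14('cc'): parent n13 fail=0; on 'c' 0 → fail=13;  out {5}∪∅={5}
  n3('aba'): parent n2 fail=9; on 'a' 9→0 → fail=1;  out ∅∪∅=∅
  n8('acb'): parent n7 fail=13; on 'b' 13→0 → fail=9;  out {1}∪∅={1}
  n11('bcc'): parent n10 fail=13; on 'c' 13 → fail=14;  out ∅∪{5}={5}
  n15('cca'): parent n14 fail=13; on 'a' 13→0 → fail=1;  out {3}∪∅={3}
  n16('ccc'): parent n14 fail=13; on 'c' 13 → fail=14;  out {4}∪{5}={4,5}
  n4('abaa'): parent n3 fail=1; on 'a' 1→0 → fail=1;  out ∅∪∅=∅
  n12('bccb'): parent n11 fail=14; on 'b' 14→13→0 → fail=9;  out {2}∪∅={2}
  n5('abaac'): parent n4 fail=1; on 'c' 1 → fail=7;  out ∅∪∅=∅
  n6('abaaca'): parent n5 fail=7; on 'a' 7→13→0 → fail=1;  out {0}∪∅={0}

Run:
pos 0 'b': at 9
pos 1 'b': at 9 (fail-walked)
pos 2 'b': at 9 (fail-walked)
pos 3 'c': at 10
pos 4 'c': at 11  → match P5@[3:4]
pos 5 'a': at 15 (fail-walked)  → match P3@[3:5]
pos 6 'b': at 2 (fail-walked)
pos 7 'a': at 3
pos 8 'c': at 7 (fail-walked)
pos 9 'c': at 14 (fail-walked)  → match P5@[8:9]
pos 10 'b': at 9 (fail-walked)
pos 11 'b': at 9 (fail-walked)
pos 12 'b': at 9 (fail-walked)
pos 13 'b': at 9 (fail-walked)
pos 14 'c': at 10
pos 15 'c': at 11  → match P5@[14:15]
pos 16 'b': at 12  → match P2@[13:16]
pos 17 'c': at 10 (fail-walked)
pos 18 'a': at 1 (fail-walked)
pos 19 'a': at 1 (fail-walked)
pos 20 'a': at 1 (fail-walked)
pos 21 'b': at 2
pos 22 'c': at 10 (fail-walked)
pos 23 'c': at 11  → match P5@[22:23]
pos 24 'c': at 16 (fail-walked)  → match P4@[22:24],P5@[23:24]
pos 25 'c': at 16 (fail-walked)  → match P4@[23:25],P5@[24:25]
pos 26 'a': at 15 (fail-walked)  → match P3@[24:26]
pos 27 'c': at 7 (fail-walked)
pos 28 'b': at 8  → match P1@[26:28]
pos 29 'a': at 1 (fail-walked)
pos 30 'a': at 1 (fail-walked)
pos 31 'c': at 7
pos 32 'b': at 8  → match P1@[30:32]
pos 33 'c': at 10 (fail-walked)
pos 34 'c': at 11  → match P5@[33:34]
pos 35 'c': at 16 (fail-walked)  → match P4@[33:35],P5@[34:35]
pos 36 'c': at 16 (fail-walked)  → match P4@[34:36],P5@[35:36]
pos 37 'b': at 9 (fail-walked)
pos 38 'c': at 10
pos 39 'c': at 11  → match P5@[38:39]
pos 40 'c': at 16 (fail-walked)  → match P4@[38:40],P5@[39:40]
pos 41 'a': at 15 (fail-walked)  → match P3@[39:41]
pos 42 'b': at 2 (fail-walked)
pos 43 'c': at 10 (fail-walked)
pos 44 'c': at 11  → match P5@[43:44]
pos 45 'b': at 12  → match P2@[42:45]
pos 46 'a': at 1 (fail-walked)
pos 47 'c': at 7
pos 48 'b': at 8  → match P1@[46:48]
pos 49 'c': at 10 (fail-walked)
pos 50 'b': at 9 (fail-walked)
pos 51 'c': at 10
pos 52 'c': at 11  → match P5@[51:52]
pos 53 'c': at 16 (fail-walked)  → match P4@[51:53],P5@[52:53]
pos 54 'c': at 16 (fail-walked)  → match P4@[52:54],P5@[53:54]
pos 55 'a': at 15 (fail-walked)  → match P3@[53:55]
pos 56 'c': at 7 (fail-walked)
pos 57 'b': at 8  → match P1@[55:57]

All matches (sorted): [[4,5],[5,3],[9,5],[15,5],[16,2],[23,5],[24,4],[24,5],[25,4],[25,5],[26,3],[28,1],[32,1],[34,5],[35,4],[35,5],[36,4],[36,5],[39,5],[40,4],[40,5],[41,3],[44,5],[45,2],[48,1],[52,5],[53,4],[53,5],[54,4],[54,5],[55,3],[57,1]]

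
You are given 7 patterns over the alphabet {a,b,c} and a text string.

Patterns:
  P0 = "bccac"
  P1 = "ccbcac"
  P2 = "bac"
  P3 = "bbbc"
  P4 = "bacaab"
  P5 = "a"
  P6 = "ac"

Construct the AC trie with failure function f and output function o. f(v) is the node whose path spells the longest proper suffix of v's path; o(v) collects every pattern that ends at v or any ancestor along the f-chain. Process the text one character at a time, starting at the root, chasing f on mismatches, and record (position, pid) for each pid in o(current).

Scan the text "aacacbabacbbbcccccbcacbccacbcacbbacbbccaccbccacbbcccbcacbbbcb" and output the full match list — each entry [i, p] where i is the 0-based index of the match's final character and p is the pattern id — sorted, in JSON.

Build automaton:
Trie nodes:
  n0 'ε': a→20 b→1 c→6
  n1 'b': a→12 b→14 c→2
  n2 'bc': c→3
  n3 'bcc': a→4
  n4 'bcca': c→5
  n5 'bccac': ·  [P0 ends]
  n6 'c': c→7
  n7 'cc': b→8
  n8 'ccb': c→9
  n9 'ccbc': a→10
  n10 'ccbca': c→11
  n11 'ccbcac': ·  [P1 ends]
  n12 'ba': c→13
  n13 'bac': a→17  [P2 ends]
  n14 'bb': b→15
  n15 'bbb': c→16
  n16 'bbbc': ·  [P3 ends]
  n17 'baca': a→18
  n18 'bacaa': b→19
  n19 'bacaab': ·  [P4 ends]
  n20 'a': c→21  [P5 ends]
  n21 'ac': ·  [P6 ends]

Failure links (BFS by depth):
  n1('b'): parent n0 fail=0; on 'b' 0 → fail=0;  out ∅∪∅=∅
  n6('c'): parent n0 fail=0; on 'c' 0 → fail=0;  out ∅∪∅=∅
  n20('a'): parent n0 fail=0; on 'a' 0 → fail=0;  out {5}∪∅={5}
  n2('bc'): parent n1 fail=0; on 'c' 0 → fail=6;  out ∅∪∅=∅
  n7('cc'): parent n6 fail=0; on 'c' 0 → fail=6;  out ∅∪∅=∅
  n12('ba'): parent n1 fail=0; on 'a' 0 → fail=20;  out ∅∪{5}={5}
  n14('bb'): parent n1 fail=0; on 'b' 0 → fail=1;  out ∅∪∅=∅
  n21('ac'): parent n20 fail=0; on 'c' 0 → fail=6;  out {6}∪∅={6}
  n3('bcc'): parent n2 fail=6; on 'c' 6 → fail=7;  out ∅∪∅=∅
  n8('ccb'): parent n7 fail=6; on 'b' 6→0 → fail=1;  out ∅∪∅=∅
  n13('bac'): parent n12 fail=20; on 'c' 20 → fail=21;  out {2}∪{6}={2,6}
  n15('bbb'): parent n14 fail=1; on 'b' 1 → fail=14;  out ∅∪∅=∅
  n4('bcca'): parent n3 fail=7; on 'a' 7→6→0 → fail=20;  out ∅∪{5}={5}
  n9('ccbc'): parent n8 fail=1; on 'c' 1 → fail=2;  out ∅∪∅=∅
  n16('bbbc'): parent n15 fail=14; on 'c' 14→1 → fail=2;  out {3}∪∅={3}
  n17('baca'): parent n13 fail=21; on 'a' 21→6→0 → fail=20;  out ∅∪{5}={5}
  n5('bccac'): parent n4 fail=20; on 'c' 20 → fail=21;  out {0}∪{6}={0,6}
  n10('ccbca'): parent n9 fail=2; on 'a' 2→6→0 → fail=20;  out ∅∪{5}={5}
  n18('bacaa'): parent n17 fail=20; on 'a' 20→0 → fail=20;  out ∅∪{5}={5}
  n11('ccbcac'): parent n10 fail=20; on 'c' 20 → fail=21;  out {1}∪{6}={1,6}
  n19('bacaab'): parent n18 fail=20; on 'b' 20→0 → fail=1;  out {4}∪∅={4}

Run:
pos 0 'a': at 20  emit P5@[0:0]
pos 1 'a': at 20 (via fail)  emit P5@[1:1]
pos 2 'c': at 21  emit P6@[1:2]
pos 3 'a': at 20 (via fail)  emit P5@[3:3]
pos 4 'c': at 21  emit P6@[3:4]
pos 5 'b': at 1 (via fail)
pos 6 'a': at 12  emit P5@[6:6]
pos 7 'b': at 1 (via fail)
pos 8 'a': at 12  emit P5@[8:8]
pos 9 'c': at 13  emit P2@[7:9],P6@[8:9]
pos 10 'b': at 1 (via fail)
pos 11 'b': at 14
pos 12 'b': at 15
pos 13 'c': at 16  emit P3@[10:13]
pos 14 'c': at 3 (via fail)
pos 15 'c': at 7 (via fail)
pos 16 'c': at 7 (via fail)
pos 17 'c': at 7 (via fail)
pos 18 'b': at 8
pos 19 'c': at 9
pos 20 'a': at 10  emit P5@[20:20]
pos 21 'c': at 11  emit P1@[16:21],P6@[20:21]
pos 22 'b': at 1 (via fail)
pos 23 'c': at 2
pos 24 'c': at 3
pos 25 'a': at 4  emit P5@[25:25]
pos 26 'c': at 5  emit P0@[22:26],P6@[25:26]
pos 27 'b': at 1 (via fail)
pos 28 'c': at 2
pos 29 'a': at 20 (via fail)  emit P5@[29:29]
pos 30 'c': at 21  emit P6@[29:30]
pos 31 'b': at 1 (via fail)
pos 32 'b': at 14
pos 33 'a': at 12 (via fail)  emit P5@[33:33]
pos 34 'c': at 13  emit P2@[32:34],P6@[33:34]
pos 35 'b': at 1 (via fail)
pos 36 'b': at 14
pos 37 'c': at 2 (via fail)
pos 38 'c': at 3
pos 39 'a': at 4  emit P5@[39:39]
pos 40 'c': at 5  emit P0@[36:40],P6@[39:40]
pos 41 'c': at 7 (via fail)
pos 42 'b': at 8
pos 43 'c': at 9
pos 44 'c': at 3 (via fail)
pos 45 'a': at 4  emit P5@[45:45]
pos 46 'c': at 5  emit P0@[42:46],P6@[45:46]
pos 47 'b': at 1 (via fail)
pos 48 'b': at 14
pos 49 'c': at 2 (via fail)
pos 50 'c': at 3
pos 51 'c': at 7 (via fail)
pos 52 'b': at 8
pos 53 'c': at 9
pos 54 'a': at 10  emit P5@[54:54]
pos 55 'c': at 11  emit P1@[50:55],P6@[54:55]
pos 56 'b': at 1 (via fail)
pos 57 'b': at 14
pos 58 'b': at 15
pos 59 'c': at 16  emit P3@[56:59]
pos 60 'b': at 1 (via fail)

Matches: [[0,5],[1,5],[2,6],[3,5],[4,6],[6,5],[8,5],[9,2],[9,6],[13,3],[20,5],[21,1],[21,6],[25,5],[26,0],[26,6],[29,5],[30,6],[33,5],[34,2],[34,6],[39,5],[40,0],[40,6],[45,5],[46,0],[46,6],[54,5],[55,1],[55,6],[59,3]]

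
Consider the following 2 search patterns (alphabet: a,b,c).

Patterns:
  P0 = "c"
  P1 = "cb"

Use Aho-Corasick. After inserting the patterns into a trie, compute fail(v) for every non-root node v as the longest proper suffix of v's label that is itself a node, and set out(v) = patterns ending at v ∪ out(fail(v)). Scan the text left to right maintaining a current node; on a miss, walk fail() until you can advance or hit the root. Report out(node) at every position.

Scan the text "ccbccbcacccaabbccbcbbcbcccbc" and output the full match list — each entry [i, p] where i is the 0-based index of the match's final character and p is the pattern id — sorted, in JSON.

Build:
Trie (insert patterns):
  0='ε' goto c→1
  1='c' goto b→2  [P0 ends]
  2='cb' goto ·  [P1 ends]

BFS fail/out derivation:
  fail(1) 'c': from fail(0)=0 chase 'c': 0 ⇒ 0;  out={0}∪out(0)={0}
  fail(2) 'cb': from fail(1)=0 chase 'b': 0 ⇒ 0;  out={1}∪out(0)={1}

Scan:
i=0 'c': node 0→1  emit P0@[0:0]
i=1 'c': node 1→1 ·f  emit P0@[1:1]
i=2 'b': node 1→2  emit P1@[1:2]
i=3 'c': node 2→1 ·f  emit P0@[3:3]
i=4 'c': node 1→1 ·f  emit P0@[4:4]
i=5 'b': node 1→2  emit P1@[4:5]
i=6 'c': node 2→1 ·f  emit P0@[6:6]
i=7 'a': node 1→0 ·f
i=8 'c': node 0→1  emit P0@[8:8]
i=9 'c': node 1→1 ·f  emit P0@[9:9]
i=10 'c': node 1→1 ·f  emit P0@[10:10]
i=11 'a': node 1→0 ·f
i=12 'a': node 0→0
i=13 'b': node 0→0
i=14 'b': node 0→0
i=15 'c': node 0→1  emit P0@[15:15]
i=16 'c': node 1→1 ·f  emit P0@[16:16]
i=17 'b': node 1→2  emit P1@[16:17]
i=18 'c': node 2→1 ·f  emit P0@[18:18]
i=19 'b': node 1→2  emit P1@[18:19]
i=20 'b': node 2→0 ·f
i=21 'c': node 0→1  emit P0@[21:21]
i=22 'b': node 1→2  emit P1@[21:22]
i=23 'c': node 2→1 ·f  emit P0@[23:23]
i=24 'c': node 1→1 ·f  emit P0@[24:24]
i=25 'c': node 1→1 ·f  emit P0@[25:25]
i=26 'b': node 1→2  emit P1@[25:26]
i=27 'c': node 2→1 ·f  emit P0@[27:27]

All matches (sorted): [[0,0],[1,0],[2,1],[3,0],[4,0],[5,1],[6,0],[8,0],[9,0],[10,0],[15,0],[16,0],[17,1],[18,0],[19,1],[21,0],[22,1],[23,0],[24,0],[25,0],[26,1],[27,0]]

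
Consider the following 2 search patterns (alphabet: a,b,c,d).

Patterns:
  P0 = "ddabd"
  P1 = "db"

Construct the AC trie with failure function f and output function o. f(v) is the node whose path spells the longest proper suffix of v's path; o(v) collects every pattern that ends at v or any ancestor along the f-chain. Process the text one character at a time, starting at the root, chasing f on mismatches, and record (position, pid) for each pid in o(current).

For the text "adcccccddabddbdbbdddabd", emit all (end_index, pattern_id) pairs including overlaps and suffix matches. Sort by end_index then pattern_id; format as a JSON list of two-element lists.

Build:
Trie nodes:
  n0 'ε': d→1
  n1 'd': b→6 d→2
  n2 'dd': a→3
  n3 'dda': b→4
  n4 'ddab': d→5
  n5 'ddabd': ·  ←P0
  n6 'db': ·  ←P1

Failure links (BFS by depth):
  fail(1) 'd': from fail(0)=0 chase 'd': 0 ⇒ 0;  out=∅∪out(0)=∅
  fail(2) 'dd': from fail(1)=0 chase 'd': 0 ⇒ 1;  out=∅∪out(1)=∅
  fail(6) 'db': from fail(1)=0 chase 'b': 0 ⇒ 0;  out={1}∪out(0)={1}
  fail(3) 'dda': from fail(2)=1 chase 'a': 1→0 ⇒ 0;  out=∅∪out(0)=∅
  fail(4) 'ddab': from fail(3)=0 chase 'b': 0 ⇒ 0;  out=∅∪out(0)=∅
  fail(5) 'ddabd': from fail(4)=0 chase 'd': 0 ⇒ 1;  out={0}∪out(1)={0}

Text stream:
i=0 'a': node 0→0
i=1 'd': node 0→1
i=2 'c': node 1→0 ·f
i=3 'c': node 0→0
i=4 'c': node 0→0
i=5 'c': node 0→0
i=6 'c': node 0→0
i=7 'd': node 0→1
i=8 'd': node 1→2
i=9 'a': node 2→3
i=10 'b': node 3→4
i=11 'd': node 4→5  emit P0@[7:11]
i=12 'd': node 5→2 ·f
i=13 'b': node 2→6 ·f  emit P1@[12:13]
i=14 'd': node 6→1 ·f
i=15 'b': node 1→6  emit P1@[14:15]
i=16 'b': node 6→0 ·f
i=17 'd': node 0→1
i=18 'd': node 1→2
i=19 'd': node 2→2 ·f
i=20 'a': node 2→3
i=21 'b': node 3→4
i=22 'd': node 4→5  emit P0@[18:22]

All matches (sorted): [[11,0],[13,1],[15,1],[22,0]]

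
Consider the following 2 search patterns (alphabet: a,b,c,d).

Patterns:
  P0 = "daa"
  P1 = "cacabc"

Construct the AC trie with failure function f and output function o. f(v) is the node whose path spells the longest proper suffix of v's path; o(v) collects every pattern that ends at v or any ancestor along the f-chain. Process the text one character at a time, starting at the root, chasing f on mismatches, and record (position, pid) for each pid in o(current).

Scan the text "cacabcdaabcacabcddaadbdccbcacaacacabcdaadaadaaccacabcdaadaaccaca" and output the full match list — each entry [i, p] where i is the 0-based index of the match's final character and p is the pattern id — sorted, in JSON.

Build automaton:
Trie nodes:
  n0 'ε': c→4 d→1
  n1 'd': a→2
  n2 'da': a→3
  n3 'daa': ·  ←P0
  n4 'c': a→5
  n5 'ca': c→6
  n6 'cac': a→7
  n7 'caca': b→8
  n8 'cacab': c→9
  n9 'cacabc': ·  ←P1

Failure links (BFS by depth):
  n1('d'): parent n0 fail=0; on 'd' 0 → fail=0;  out ∅∪∅=∅
  n4('c'): parent n0 fail=0; on 'c' 0 → fail=0;  out ∅∪∅=∅
  n2('da'): parent n1 fail=0; on 'a' 0 → fail=0;  out ∅∪∅=∅
  n5('ca'): parent n4 fail=0; on 'a' 0 → fail=0;  out ∅∪∅=∅
  n3('daa'): parent n2 fail=0; on 'a' 0 → fail=0;  out {0}∪∅={0}
  n6('cac'): parent n5 fail=0; on 'c' 0 → fail=4;  out ∅∪∅=∅
  n7('caca'): parent n6 fail=4; on 'a' 4 → fail=5;  out ∅∪∅=∅
  n8('cacab'): parent n7 fail=5; on 'b' 5→0 → fail=0;  out ∅∪∅=∅
  n9('cacabc'): parent n8 fail=0; on 'c' 0 → fail=4;  out {1}∪∅={1}

Scan:
i=0 'c': node 0→4
i=1 'a': node 4→5
i=2 'c': node 5→6
i=3 'a': node 6→7
i=4 'b': node 7→8
i=5 'c': node 8→9  emit P1@[0:5]
i=6 'd': node 9→1 (fail-walked)
i=7 'a': node 1→2
i=8 'a': node 2→3  emit P0@[6:8]
i=9 'b': node 3→0 (fail-walked)
i=10 'c': node 0→4
i=11 'a': node 4→5
i=12 'c': node 5→6
i=13 'a': node 6→7
i=14 'b': node 7→8
i=15 'c': node 8→9  emit P1@[10:15]
i=16 'd': node 9→1 (fail-walked)
i=17 'd': node 1→1 (fail-walked)
i=18 'a': node 1→2
i=19 'a': node 2→3  emit P0@[17:19]
i=20 'd': node 3→1 (fail-walked)
i=21 'b': node 1→0 (fail-walked)
i=22 'd': node 0→1
i=23 'c': node 1→4 (fail-walked)
i=24 'c': node 4→4 (fail-walked)
i=25 'b': node 4→0 (fail-walked)
i=26 'c': node 0→4
i=27 'a': node 4→5
i=28 'c': node 5→6
i=29 'a': node 6→7
i=30 'a': node 7→0 (fail-walked)
i=31 'c': node 0→4
i=32 'a': node 4→5
i=33 'c': node 5→6
i=34 'a': node 6→7
i=35 'b': node 7→8
i=36 'c': node 8→9  emit P1@[31:36]
i=37 'd': node 9→1 (fail-walked)
i=38 'a': node 1→2
i=39 'a': node 2→3  emit P0@[37:39]
i=40 'd': node 3→1 (fail-walked)
i=41 'a': node 1→2
i=42 'a': node 2→3  emit P0@[40:42]
i=43 'd': node 3→1 (fail-walked)
i=44 'a': node 1→2
i=45 'a': node 2→3  emit P0@[43:45]
i=46 'c': node 3→4 (fail-walked)
i=47 'c': node 4→4 (fail-walked)
i=48 'a': node 4→5
i=49 'c': node 5→6
i=50 'a': node 6→7
i=51 'b': node 7→8
i=52 'c': node 8→9  emit P1@[47:52]
i=53 'd': node 9→1 (fail-walked)
i=54 'a': node 1→2
i=55 'a': node 2→3  emit P0@[53:55]
i=56 'd': node 3→1 (fail-walked)
i=57 'a': node 1→2
i=58 'a': node 2→3  emit P0@[56:58]
i=59 'c': node 3→4 (fail-walked)
i=60 'c': node 4→4 (fail-walked)
i=61 'a': node 4→5
i=62 'c': node 5→6
i=63 'a': node 6→7

All matches (sorted): [[5,1],[8,0],[15,1],[19,0],[36,1],[39,0],[42,0],[45,0],[52,1],[55,0],[58,0]]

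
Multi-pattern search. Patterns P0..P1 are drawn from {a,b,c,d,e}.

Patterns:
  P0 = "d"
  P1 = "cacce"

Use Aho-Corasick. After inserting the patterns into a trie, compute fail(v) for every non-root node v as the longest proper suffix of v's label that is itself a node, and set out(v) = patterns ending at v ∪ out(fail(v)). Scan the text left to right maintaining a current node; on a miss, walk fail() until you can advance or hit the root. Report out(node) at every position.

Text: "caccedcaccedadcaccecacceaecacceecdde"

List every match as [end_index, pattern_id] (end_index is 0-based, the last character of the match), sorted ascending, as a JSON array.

Build automaton:
Trie nodes:
  n0 'ε': c→2 d→1
  n1 'd': ·  [P0 ends]
  n2 'c': a→3
  n3 'ca': c→4
  n4 'cac': c→5
  n5 'cacc': e→6
  n6 'cacce': ·  [P1 ends]

Failure links (BFS by depth):
  fail(1) 'd': from fail(0)=0 chase 'd': 0 ⇒ 0;  out={0}∪out(0)={0}
  fail(2) 'c': from fail(0)=0 chase 'c': 0 ⇒ 0;  out=∅∪out(0)=∅
  fail(3) 'ca': from fail(2)=0 chase 'a': 0 ⇒ 0;  out=∅∪out(0)=∅
  fail(4) 'cac': from fail(3)=0 chase 'c': 0 ⇒ 2;  out=∅∪out(2)=∅
  fail(5) 'cacc': from fail(4)=2 chase 'c': 2→0 ⇒ 2;  out=∅∪out(2)=∅
  fail(6) 'cacce': from fail(5)=2 chase 'e': 2→0 ⇒ 0;  out={1}∪out(0)={1}

Text stream:
pos 0 'c': at 2
pos 1 'a': at 3
pos 2 'c': at 4
pos 3 'c': at 5
pos 4 'e': at 6  emit P1@[0:4]
pos 5 'd': at 1 (via fail)  emit P0@[5:5]
pos 6 'c': at 2 (via fail)
pos 7 'a': at 3
pos 8 'c': at 4
pos 9 'c': at 5
pos 10 'e': at 6  emit P1@[6:10]
pos 11 'd': at 1 (via fail)  emit P0@[11:11]
pos 12 'a': at 0 (via fail)
pos 13 'd': at 1  emit P0@[13:13]
pos 14 'c': at 2 (via fail)
pos 15 'a': at 3
pos 16 'c': at 4
pos 17 'c': at 5
pos 18 'e': at 6  emit P1@[14:18]
pos 19 'c': at 2 (via fail)
pos 20 'a': at 3
pos 21 'c': at 4
pos 22 'c': at 5
pos 23 'e': at 6  emit P1@[19:23]
pos 24 'a': at 0 (via fail)
pos 25 'e': at 0
pos 26 'c': at 2
pos 27 'a': at 3
pos 28 'c': at 4
pos 29 'c': at 5
pos 30 'e': at 6  emit P1@[26:30]
pos 31 'e': at 0 (via fail)
pos 32 'c': at 2
pos 33 'd': at 1 (via fail)  emit P0@[33:33]
pos 34 'd': at 1 (via fail)  emit P0@[34:34]
pos 35 'e': at 0 (via fail)

Matches: [[4,1],[5,0],[10,1],[11,0],[13,0],[18,1],[23,1],[30,1],[33,0],[34,0]]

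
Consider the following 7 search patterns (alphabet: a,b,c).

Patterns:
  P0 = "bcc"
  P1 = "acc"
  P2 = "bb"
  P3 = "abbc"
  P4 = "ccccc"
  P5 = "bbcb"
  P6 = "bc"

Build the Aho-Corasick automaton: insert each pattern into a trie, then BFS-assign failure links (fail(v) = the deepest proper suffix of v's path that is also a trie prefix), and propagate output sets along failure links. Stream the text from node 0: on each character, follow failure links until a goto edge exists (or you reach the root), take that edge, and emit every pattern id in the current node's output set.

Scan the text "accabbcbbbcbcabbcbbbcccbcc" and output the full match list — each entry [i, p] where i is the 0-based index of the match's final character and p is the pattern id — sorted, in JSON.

Build:
Trie (insert patterns):
  0='ε' goto a→4 b→1 c→11
  1='b' goto b→7 c→2
  2='bc' goto c→3  [P6 ends]
  3='bcc' goto ·  [P0 ends]
  4='a' goto b→8 c→5
  5='ac' goto c→6
  6='acc' goto ·  [P1 ends]
  7='bb' goto c→16  [P2 ends]
  8='ab' goto b→9
  9='abb' goto c→10
  10='abbc' goto ·  [P3 ends]
  11='c' goto c→12
  12='cc' goto c→13
  13='ccc' goto c→14
  14='cccc' goto c→15
  15='ccccc' goto ·  [P4 ends]
  16='bbc' goto b→17
  17='bbcb' goto ·  [P5 ends]

BFS fail/out derivation:
  fail(1) 'b': from fail(0)=0 chase 'b': 0 ⇒ 0;  out=∅∪out(0)=∅
  fail(4) 'a': from fail(0)=0 chase 'a': 0 ⇒ 0;  out=∅∪out(0)=∅
  fail(11) 'c': from fail(0)=0 chase 'c': 0 ⇒ 0;  out=∅∪out(0)=∅
  fail(2) 'bc': from fail(1)=0 chase 'c': 0 ⇒ 11;  out={6}∪out(11)={6}
  fail(5) 'ac': from fail(4)=0 chase 'c': 0 ⇒ 11;  out=∅∪out(11)=∅
  fail(7) 'bb': from fail(1)=0 chase 'b': 0 ⇒ 1;  out={2}∪out(1)={2}
  fail(8) 'ab': from fail(4)=0 chase 'b': 0 ⇒ 1;  out=∅∪out(1)=∅
  fail(12) 'cc': from fail(11)=0 chase 'c': 0 ⇒ 11;  out=∅∪out(11)=∅
  fail(3) 'bcc': from fail(2)=11 chase 'c': 11 ⇒ 12;  out={0}∪out(12)={0}
  fail(6) 'acc': from fail(5)=11 chase 'c': 11 ⇒ 12;  out={1}∪out(12)={1}
  fail(9) 'abb': from fail(8)=1 chase 'b': 1 ⇒ 7;  out=∅∪out(7)={2}
  fail(13) 'ccc': from fail(12)=11 chase 'c': 11 ⇒ 12;  out=∅∪out(12)=∅
  fail(16) 'bbc': from fail(7)=1 chase 'c': 1 ⇒ 2;  out=∅∪out(2)={6}
  fail(10) 'abbc': from fail(9)=7 chase 'c': 7 ⇒ 16;  out={3}∪out(16)={3,6}
  fail(14) 'cccc': from fail(13)=12 chase 'c': 12 ⇒ 13;  out=∅∪out(13)=∅
  fail(17) 'bbcb': from fail(16)=2 chase 'b': 2→11→0 ⇒ 1;  out={5}∪out(1)={5}
  fail(15) 'ccccc': from fail(14)=13 chase 'c': 13 ⇒ 14;  out={4}∪out(14)={4}

Run:
[0] read 'a'  n0⇒n4
[1] read 'c'  n4⇒n5
[2] read 'c'  n5⇒n6  ** P1@[0:2]
[3] read 'a'  n6⇒n4 (via fail)
[4] read 'b'  n4⇒n8
[5] read 'b'  n8⇒n9  ** P2@[4:5]
[6] read 'c'  n9⇒n10  ** P3@[3:6],P6@[5:6]
[7] read 'b'  n10⇒n17 (via fail)  ** P5@[4:7]
[8] read 'b'  n17⇒n7 (via fail)  ** P2@[7:8]
[9] read 'b'  n7⇒n7 (via fail)  ** P2@[8:9]
[10] read 'c'  n7⇒n16  ** P6@[9:10]
[11] read 'b'  n16⇒n17  ** P5@[8:11]
[12] read 'c'  n17⇒n2 (via fail)  ** P6@[11:12]
[13] read 'a'  n2⇒n4 (via fail)
[14] read 'b'  n4⇒n8
[15] read 'b'  n8⇒n9  ** P2@[14:15]
[16] read 'c'  n9⇒n10  ** P3@[13:16],P6@[15:16]
[17] read 'b'  n10⇒n17 (via fail)  ** P5@[14:17]
[18] read 'b'  n17⇒n7 (via fail)  ** P2@[17:18]
[19] read 'b'  n7⇒n7 (via fail)  ** P2@[18:19]
[20] read 'c'  n7⇒n16  ** P6@[19:20]
[21] read 'c'  n16⇒n3 (via fail)  ** P0@[19:21]
[22] read 'c'  n3⇒n13 (via fail)
[23] read 'b'  n13⇒n1 (via fail)
[24] read 'c'  n1⇒n2  ** P6@[23:24]
[25] read 'c'  n2⇒n3  ** P0@[23:25]

All matches (sorted): [[2,1],[5,2],[6,3],[6,6],[7,5],[8,2],[9,2],[10,6],[11,5],[12,6],[15,2],[16,3],[16,6],[17,5],[18,2],[19,2],[20,6],[21,0],[24,6],[25,0]]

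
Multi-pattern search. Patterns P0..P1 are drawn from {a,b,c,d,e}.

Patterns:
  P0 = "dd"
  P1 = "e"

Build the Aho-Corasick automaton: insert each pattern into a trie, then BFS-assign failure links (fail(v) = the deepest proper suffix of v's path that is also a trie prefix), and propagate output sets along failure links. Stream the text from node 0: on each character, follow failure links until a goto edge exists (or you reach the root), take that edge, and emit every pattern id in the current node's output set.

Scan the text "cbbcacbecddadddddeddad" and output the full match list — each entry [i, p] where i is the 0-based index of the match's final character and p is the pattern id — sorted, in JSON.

Build:
Trie (insert patterns):
  n0 'ε': d→1 e→3
  n1 'd': d→2
  n2 'dd': ·  [P0 ends]
  n3 'e': ·  [P1 ends]

BFS fail/out derivation:
  fail(1) 'd': from fail(0)=0 chase 'd': 0 ⇒ 0;  out=∅∪out(0)=∅
  fail(3) 'e': from fail(0)=0 chase 'e': 0 ⇒ 0;  out={1}∪out(0)={1}
  fail(2) 'dd': from fail(1)=0 chase 'd': 0 ⇒ 1;  out={0}∪out(1)={0}

Run:
pos 0 'c': at 0
pos 1 'b': at 0
pos 2 'b': at 0
pos 3 'c': at 0
pos 4 'a': at 0
pos 5 'c': at 0
pos 6 'b': at 0
pos 7 'e': at 3  → match P1@[7:7]
pos 8 'c': at 0 (fail-walked)
pos 9 'd': at 1
pos 10 'd': at 2  → match P0@[9:10]
pos 11 'a': at 0 (fail-walked)
pos 12 'd': at 1
pos 13 'd': at 2  → match P0@[12:13]
pos 14 'd': at 2 (fail-walked)  → match P0@[13:14]
pos 15 'd': at 2 (fail-walked)  → match P0@[14:15]
pos 16 'd': at 2 (fail-walked)  → match P0@[15:16]
pos 17 'e': at 3 (fail-walked)  → match P1@[17:17]
pos 18 'd': at 1 (fail-walked)
pos 19 'd': at 2  → match P0@[18:19]
pos 20 'a': at 0 (fail-walked)
pos 21 'd': at 1

Result: [[7,1],[10,0],[13,0],[14,0],[15,0],[16,0],[17,1],[19,0]]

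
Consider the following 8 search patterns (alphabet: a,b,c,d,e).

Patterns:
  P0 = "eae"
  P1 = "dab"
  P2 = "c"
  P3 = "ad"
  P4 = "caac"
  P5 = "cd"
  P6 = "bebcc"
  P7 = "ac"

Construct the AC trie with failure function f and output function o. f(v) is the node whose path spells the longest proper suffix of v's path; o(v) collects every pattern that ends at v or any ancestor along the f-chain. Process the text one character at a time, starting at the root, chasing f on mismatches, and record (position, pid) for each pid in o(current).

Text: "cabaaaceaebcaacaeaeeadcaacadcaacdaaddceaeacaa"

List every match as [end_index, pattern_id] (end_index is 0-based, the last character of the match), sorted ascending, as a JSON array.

Build automaton:
Trie (insert patterns):
  0='ε' goto a→8 b→14 c→7 d→4 e→1
  1='e' goto a→2
  2='ea' goto e→3
  3='eae' goto ·  ←P0
  4='d' goto a→5
  5='da' goto b→6
  6='dab' goto ·  ←P1
  7='c' goto a→10 d→13  ←P2
  8='a' goto c→19 d→9
  9='ad' goto ·  ←P3
  10='ca' goto a→11
  11='caa' goto c→12
  12='caac' goto ·  ←P4
  13='cd' goto ·  ←P5
  14='b' goto e→15
  15='be' goto b→16
  16='beb' goto c→17
  17='bebc' goto c→18
  18='bebcc' goto ·  ←P6
  19='ac' goto ·  ←P7

Failure links (BFS by depth):
  n1('e'): parent n0 fail=0; on 'e' 0 → fail=0;  out ∅∪∅=∅
  n4('d'): parent n0 fail=0; on 'd' 0 → fail=0;  out ∅∪∅=∅
  n7('c'): parent n0 fail=0; on 'c' 0 → fail=0;  out {2}∪∅={2}
  n8('a'): parent n0 fail=0; on 'a' 0 → fail=0;  out ∅∪∅=∅
  n14('b'): parent n0 fail=0; on 'b' 0 → fail=0;  out ∅∪∅=∅
  n2('ea'): parent n1 fail=0; on 'a' 0 → fail=8;  out ∅∪∅=∅
  n5('da'): parent n4 fail=0; on 'a' 0 → fail=8;  out ∅∪∅=∅
  n9('ad'): parent n8 fail=0; on 'd' 0 → fail=4;  out {3}∪∅={3}
  n10('ca'): parent n7 fail=0; on 'a' 0 → fail=8;  out ∅∪∅=∅
  n13('cd'): parent n7 fail=0; on 'd' 0 → fail=4;  out {5}∪∅={5}
  n15('be'): parent n14 fail=0; on 'e' 0 → fail=1;  out ∅∪∅=∅
  n19('ac'): parent n8 fail=0; on 'c' 0 → fail=7;  out {7}∪{2}={2,7}
  n3('eae'): parent n2 fail=8; on 'e' 8→0 → fail=1;  out {0}∪∅={0}
  n6('dab'): parent n5 fail=8; on 'b' 8→0 → fail=14;  out {1}∪∅={1}
  n11('caa'): parent n10 fail=8; on 'a' 8→0 → fail=8;  out ∅∪∅=∅
  n16('beb'): parent n15 fail=1; on 'b' 1→0 → fail=14;  out ∅∪∅=∅
  n12('caac'): parent n11 fail=8; on 'c' 8 → fail=19;  out {4}∪{2,7}={2,4,7}
  n17('bebc'): parent n16 fail=14; on 'c' 14→0 → fail=7;  out ∅∪{2}={2}
  n18('bebcc'): parent n17 fail=7; on 'c' 7→0 → fail=7;  out {6}∪{2}={2,6}

Run:
[0] read 'c'  n0⇒n7  emit P2@[0:0]
[1] read 'a'  n7⇒n10
[2] read 'b'  n10⇒n14 (fail-walked)
[3] read 'a'  n14⇒n8 (fail-walked)
[4] read 'a'  n8⇒n8 (fail-walked)
[5] read 'a'  n8⇒n8 (fail-walked)
[6] read 'c'  n8⇒n19  emit P2@[6:6],P7@[5:6]
[7] read 'e'  n19⇒n1 (fail-walked)
[8] read 'a'  n1⇒n2
[9] read 'e'  n2⇒n3  emit P0@[7:9]
[10] read 'b'  n3⇒n14 (fail-walked)
[11] read 'c'  n14⇒n7 (fail-walked)  emit P2@[11:11]
[12] read 'a'  n7⇒n10
[13] read 'a'  n10⇒n11
[14] read 'c'  n11⇒n12  emit P2@[14:14],P4@[11:14],P7@[13:14]
[15] read 'a'  n12⇒n10 (fail-walked)
[16] read 'e'  n10⇒n1 (fail-walked)
[17] read 'a'  n1⇒n2
[18] read 'e'  n2⇒n3  emit P0@[16:18]
[19] read 'e'  n3⇒n1 (fail-walked)
[20] read 'a'  n1⇒n2
[21] read 'd'  n2⇒n9 (fail-walked)  emit P3@[20:21]
[22] read 'c'  n9⇒n7 (fail-walked)  emit P2@[22:22]
[23] read 'a'  n7⇒n10
[24] read 'a'  n10⇒n11
[25] read 'c'  n11⇒n12  emit P2@[25:25],P4@[22:25],P7@[24:25]
[26] read 'a'  n12⇒n10 (fail-walked)
[27] read 'd'  n10⇒n9 (fail-walked)  emit P3@[26:27]
[28] read 'c'  n9⇒n7 (fail-walked)  emit P2@[28:28]
[29] read 'a'  n7⇒n10
[30] read 'a'  n10⇒n11
[31] read 'c'  n11⇒n12  emit P2@[31:31],P4@[28:31],P7@[30:31]
[32] read 'd'  n12⇒n13 (fail-walked)  emit P5@[31:32]
[33] read 'a'  n13⇒n5 (fail-walked)
[34] read 'a'  n5⇒n8 (fail-walked)
[35] read 'd'  n8⇒n9  emit P3@[34:35]
[36] read 'd'  n9⇒n4 (fail-walked)
[37] read 'c'  n4⇒n7 (fail-walked)  emit P2@[37:37]
[38] read 'e'  n7⇒n1 (fail-walked)
[39] read 'a'  n1⇒n2
[40] read 'e'  n2⇒n3  emit P0@[38:40]
[41] read 'a'  n3⇒n2 (fail-walked)
[42] read 'c'  n2⇒n19 (fail-walked)  emit P2@[42:42],P7@[41:42]
[43] read 'a'  n19⇒n10 (fail-walked)
[44] read 'a'  n10⇒n11

All matches (sorted): [[0,2],[6,2],[6,7],[9,0],[11,2],[14,2],[14,4],[14,7],[18,0],[21,3],[22,2],[25,2],[25,4],[25,7],[27,3],[28,2],[31,2],[31,4],[31,7],[32,5],[35,3],[37,2],[40,0],[42,2],[42,7]]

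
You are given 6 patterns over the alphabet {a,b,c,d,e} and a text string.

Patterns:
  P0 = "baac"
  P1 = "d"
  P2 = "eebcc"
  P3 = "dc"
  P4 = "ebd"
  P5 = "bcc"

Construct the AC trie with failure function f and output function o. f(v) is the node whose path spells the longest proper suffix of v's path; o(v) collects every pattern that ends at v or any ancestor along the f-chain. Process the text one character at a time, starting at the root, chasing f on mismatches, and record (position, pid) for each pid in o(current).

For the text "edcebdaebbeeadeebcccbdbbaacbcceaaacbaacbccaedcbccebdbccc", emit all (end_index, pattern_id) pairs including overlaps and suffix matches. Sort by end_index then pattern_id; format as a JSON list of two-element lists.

Build:
Trie (insert patterns):
  n0 'ε': b→1 d→5 e→6
  n1 'b': a→2 c→14
  n2 'ba': a→3
  n3 'baa': c→4
  n4 'baac': ·  [P0 ends]
  n5 'd': c→11  [P1 ends]
  n6 'e': b→12 e→7
  n7 'ee': b→8
  n8 'eeb': c→9
  n9 'eebc': c→10
  n10 'eebcc': ·  [P2 ends]
  n11 'dc': ·  [P3 ends]
  n12 'eb': d→13
  n13 'ebd': ·  [P4 ends]
  n14 'bc': c→15
  n15 'bcc': ·  [P5 ends]

Failure links (BFS by depth):
  n1('b'): parent n0 fail=0; on 'b' 0 → fail=0;  out ∅∪∅=∅
  n5('d'): parent n0 fail=0; on 'd' 0 → fail=0;  out {1}∪∅={1}
  n6('e'): parent n0 fail=0; on 'e' 0 → fail=0;  out ∅∪∅=∅
  n2('ba'): parent n1 fail=0; on 'a' 0 → fail=0;  out ∅∪∅=∅
  n7('ee'): parent n6 fail=0; on 'e' 0 → fail=6;  out ∅∪∅=∅
  n11('dc'): parent n5 fail=0; on 'c' 0 → fail=0;  out {3}∪∅={3}
  n12('eb'): parent n6 fail=0; on 'b' 0 → fail=1;  out ∅∪∅=∅
  n14('bc'): parent n1 fail=0; on 'c' 0 → fail=0;  out ∅∪∅=∅
  n3('baa'): parent n2 fail=0; on 'a' 0 → fail=0;  out ∅∪∅=∅
  n8('eeb'): parent n7 fail=6; on 'b' 6 → fail=12;  out ∅∪∅=∅
  n13('ebd'): parent n12 fail=1; on 'd' 1→0 → fail=5;  out {4}∪{1}={1,4}
  n15('bcc'): parent n14 fail=0; on 'c' 0 → fail=0;  out {5}∪∅={5}
  n4('baac'): parent n3 fail=0; on 'c' 0 → fail=0;  out {0}∪∅={0}
  n9('eebc'): parent n8 fail=12; on 'c' 12→1 → fail=14;  out ∅∪∅=∅
  n10('eebcc'): parent n9 fail=14; on 'c' 14 → fail=15;  out {2}∪{5}={2,5}

Run:
pos 0 'e': at 6
pos 1 'd': at 5 ·f  → match P1@[1:1]
pos 2 'c': at 11  → match P3@[1:2]
pos 3 'e': at 6 ·f
pos 4 'b': at 12
pos 5 'd': at 13  → match P1@[5:5],P4@[3:5]
pos 6 'a': at 0 ·f
pos 7 'e': at 6
pos 8 'b': at 12
pos 9 'b': at 1 ·f
pos 10 'e': at 6 ·f
pos 11 'e': at 7
pos 12 'a': at 0 ·f
pos 13 'd': at 5  → match P1@[13:13]
pos 14 'e': at 6 ·f
pos 15 'e': at 7
pos 16 'b': at 8
pos 17 'c': at 9
pos 18 'c': at 10  → match P2@[14:18],P5@[16:18]
pos 19 'c': at 0 ·f
pos 20 'b': at 1
pos 21 'd': at 5 ·f  → match P1@[21:21]
pos 22 'b': at 1 ·f
pos 23 'b': at 1 ·f
pos 24 'a': at 2
pos 25 'a': at 3
pos 26 'c': at 4  → match P0@[23:26]
pos 27 'b': at 1 ·f
pos 28 'c': at 14
pos 29 'c': at 15  → match P5@[27:29]
pos 30 'e': at 6 ·f
pos 31 'a': at 0 ·f
pos 32 'a': at 0
pos 33 'a': at 0
pos 34 'c': at 0
pos 35 'b': at 1
pos 36 'a': at 2
pos 37 'a': at 3
pos 38 'c': at 4  → match P0@[35:38]
pos 39 'b': at 1 ·f
pos 40 'c': at 14
pos 41 'c': at 15  → match P5@[39:41]
pos 42 'a': at 0 ·f
pos 43 'e': at 6
pos 44 'd': at 5 ·f  → match P1@[44:44]
pos 45 'c': at 11  → match P3@[44:45]
pos 46 'b': at 1 ·f
pos 47 'c': at 14
pos 48 'c': at 15  → match P5@[46:48]
pos 49 'e': at 6 ·f
pos 50 'b': at 12
pos 51 'd': at 13  → match P1@[51:51],P4@[49:51]
pos 52 'b': at 1 ·f
pos 53 'c': at 14
pos 54 'c': at 15  → match P5@[52:54]
pos 55 'c': at 0 ·f

Result: [[1,1],[2,3],[5,1],[5,4],[13,1],[18,2],[18,5],[21,1],[26,0],[29,5],[38,0],[41,5],[44,1],[45,3],[48,5],[51,1],[51,4],[54,5]]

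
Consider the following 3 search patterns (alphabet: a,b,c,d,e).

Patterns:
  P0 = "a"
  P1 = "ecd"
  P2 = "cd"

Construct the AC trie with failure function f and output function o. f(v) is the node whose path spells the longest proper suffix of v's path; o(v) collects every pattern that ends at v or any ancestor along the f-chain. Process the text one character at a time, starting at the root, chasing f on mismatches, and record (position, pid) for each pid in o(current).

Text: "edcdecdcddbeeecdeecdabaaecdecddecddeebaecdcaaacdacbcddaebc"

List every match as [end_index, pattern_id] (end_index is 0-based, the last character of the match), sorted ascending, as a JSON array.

Build automaton:
Trie nodes:
  0='ε' goto a→1 c→5 e→2
  1='a' goto ·  ←P0
  2='e' goto c→3
  3='ec' goto d→4
  4='ecd' goto ·  ←P1
  5='c' goto d→6
  6='cd' goto ·  ←P2

Failure links (BFS by depth):
  n1('a'): parent n0 fail=0; on 'a' 0 → fail=0;  out {0}∪∅={0}
  n2('e'): parent n0 fail=0; on 'e' 0 → fail=0;  out ∅∪∅=∅
  n5('c'): parent n0 fail=0; on 'c' 0 → fail=0;  out ∅∪∅=∅
  n3('ec'): parent n2 fail=0; on 'c' 0 → fail=5;  out ∅∪∅=∅
  n6('cd'): parent n5 fail=0; on 'd' 0 → fail=0;  out {2}∪∅={2}
  n4('ecd'): parent n3 fail=5; on 'd' 5 → fail=6;  out {1}∪{2}={1,2}

Run:
[0] read 'e'  n0⇒n2
[1] read 'd'  n2⇒n0 (fail-walked)
[2] read 'c'  n0⇒n5
[3] read 'd'  n5⇒n6  → match P2@[2:3]
[4] read 'e'  n6⇒n2 (fail-walked)
[5] read 'c'  n2⇒n3
[6] read 'd'  n3⇒n4  → match P1@[4:6],P2@[5:6]
[7] read 'c'  n4⇒n5 (fail-walked)
[8] read 'd'  n5⇒n6  → match P2@[7:8]
[9] read 'd'  n6⇒n0 (fail-walked)
[10] read 'b'  n0⇒n0
[11] read 'e'  n0⇒n2
[12] read 'e'  n2⇒n2 (fail-walked)
[13] read 'e'  n2⇒n2 (fail-walked)
[14] read 'c'  n2⇒n3
[15] read 'd'  n3⇒n4  → match P1@[13:15],P2@[14:15]
[16] read 'e'  n4⇒n2 (fail-walked)
[17] read 'e'  n2⇒n2 (fail-walked)
[18] read 'c'  n2⇒n3
[19] read 'd'  n3⇒n4  → match P1@[17:19],P2@[18:19]
[20] read 'a'  n4⇒n1 (fail-walked)  → match P0@[20:20]
[21] read 'b'  n1⇒n0 (fail-walked)
[22] read 'a'  n0⇒n1  → match P0@[22:22]
[23] read 'a'  n1⇒n1 (fail-walked)  → match P0@[23:23]
[24] read 'e'  n1⇒n2 (fail-walked)
[25] read 'c'  n2⇒n3
[26] read 'd'  n3⇒n4  → match P1@[24:26],P2@[25:26]
[27] read 'e'  n4⇒n2 (fail-walked)
[28] read 'c'  n2⇒n3
[29] read 'd'  n3⇒n4  → match P1@[27:29],P2@[28:29]
[30] read 'd'  n4⇒n0 (fail-walked)
[31] read 'e'  n0⇒n2
[32] read 'c'  n2⇒n3
[33] read 'd'  n3⇒n4  → match P1@[31:33],P2@[32:33]
[34] read 'd'  n4⇒n0 (fail-walked)
[35] read 'e'  n0⇒n2
[36] read 'e'  n2⇒n2 (fail-walked)
[37] read 'b'  n2⇒n0 (fail-walked)
[38] read 'a'  n0⇒n1  → match P0@[38:38]
[39] read 'e'  n1⇒n2 (fail-walked)
[40] read 'c'  n2⇒n3
[41] read 'd'  n3⇒n4  → match P1@[39:41],P2@[40:41]
[42] read 'c'  n4⇒n5 (fail-walked)
[43] read 'a'  n5⇒n1 (fail-walked)  → match P0@[43:43]
[44] read 'a'  n1⇒n1 (fail-walked)  → match P0@[44:44]
[45] read 'a'  n1⇒n1 (fail-walked)  → match P0@[45:45]
[46] read 'c'  n1⇒n5 (fail-walked)
[47] read 'd'  n5⇒n6  → match P2@[46:47]
[48] read 'a'  n6⇒n1 (fail-walked)  → match P0@[48:48]
[49] read 'c'  n1⇒n5 (fail-walked)
[50] read 'b'  n5⇒n0 (fail-walked)
[51] read 'c'  n0⇒n5
[52] read 'd'  n5⇒n6  → match P2@[51:52]
[53] read 'd'  n6⇒n0 (fail-walked)
[54] read 'a'  n0⇒n1  → match P0@[54:54]
[55] read 'e'  n1⇒n2 (fail-walked)
[56] read 'b'  n2⇒n0 (fail-walked)
[57] read 'c'  n0⇒n5

Result: [[3,2],[6,1],[6,2],[8,2],[15,1],[15,2],[19,1],[19,2],[20,0],[22,0],[23,0],[26,1],[26,2],[29,1],[29,2],[33,1],[33,2],[38,0],[41,1],[41,2],[43,0],[44,0],[45,0],[47,2],[48,0],[52,2],[54,0]]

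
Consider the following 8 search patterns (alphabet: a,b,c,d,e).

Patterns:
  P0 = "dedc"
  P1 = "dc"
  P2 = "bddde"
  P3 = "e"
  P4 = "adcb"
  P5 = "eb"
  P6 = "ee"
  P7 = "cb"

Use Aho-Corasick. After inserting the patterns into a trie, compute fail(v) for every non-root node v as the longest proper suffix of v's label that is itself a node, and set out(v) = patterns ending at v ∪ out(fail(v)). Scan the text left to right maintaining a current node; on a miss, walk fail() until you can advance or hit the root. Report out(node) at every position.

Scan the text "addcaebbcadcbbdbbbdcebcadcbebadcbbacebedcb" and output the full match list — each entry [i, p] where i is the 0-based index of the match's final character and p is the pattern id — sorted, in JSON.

Construct AC machine:
Trie nodes:
  n0 'ε': a→12 b→6 c→18 d→1 e→11
  n1 'd': c→5 e→2
  n2 'de': d→3
  n3 'ded': c→4
  n4 'dedc': ·  ←P0
  n5 'dc': ·  ←P1
  n6 'b': d→7
  n7 'bd': d→8
  n8 'bdd': d→9
  n9 'bddd': e→10
  n10 'bddde': ·  ←P2
  n11 'e': b→16 e→17  ←P3
  n12 'a': d→13
  n13 'ad': c→14
  n14 'adc': b→15
  n15 'adcb': ·  ←P4
  n16 'eb': ·  ←P5
  n17 'ee': ·  ←P6
  n18 'c': b→19
  n19 'cb': ·  ←P7

Failure links (BFS by depth):
  n1('d'): parent n0 fail=0; on 'd' 0 → fail=0;  out ∅∪∅=∅
  n6('b'): parent n0 fail=0; on 'b' 0 → fail=0;  out ∅∪∅=∅
  n11('e'): parent n0 fail=0; on 'e' 0 → fail=0;  out {3}∪∅={3}
  n12('a'): parent n0 fail=0; on 'a' 0 → fail=0;  out ∅∪∅=∅
  n18('c'): parent n0 fail=0; on 'c' 0 → fail=0;  out ∅∪∅=∅
  n2('de'): parent n1 fail=0; on 'e' 0 → fail=11;  out ∅∪{3}={3}
  n5('dc'): parent n1 fail=0; on 'c' 0 → fail=18;  out {1}∪∅={1}
  n7('bd'): parent n6 fail=0; on 'd' 0 → fail=1;  out ∅∪∅=∅
  n13('ad'): parent n12 fail=0; on 'd' 0 → fail=1;  out ∅∪∅=∅
  n16('eb'): parent n11 fail=0; on 'b' 0 → fail=6;  out {5}∪∅={5}
  n17('ee'): parent n11 fail=0; on 'e' 0 → fail=11;  out {6}∪{3}={3,6}
  n19('cb'): parent n18 fail=0; on 'b' 0 → fail=6;  out {7}∪∅={7}
  n3('ded'): parent n2 fail=11; on 'd' 11→0 → fail=1;  out ∅∪∅=∅
  n8('bdd'): parent n7 fail=1; on 'd' 1→0 → fail=1;  out ∅∪∅=∅
  n14('adc'): parent n13 fail=1; on 'c' 1 → fail=5;  out ∅∪{1}={1}
  n4('dedc'): parent n3 fail=1; on 'c' 1 → fail=5;  out {0}∪{1}={0,1}
  n9('bddd'): parent n8 fail=1; on 'd' 1→0 → fail=1;  out ∅∪∅=∅
  n15('adcb'): parent n14 fail=5; on 'b' 5→18 → fail=19;  out {4}∪{7}={4,7}
  n10('bddde'): parent n9 fail=1; on 'e' 1 → fail=2;  out {2}∪{3}={2,3}

Text stream:
[0] read 'a'  n0⇒n12
[1] read 'd'  n12⇒n13
[2] read 'd'  n13⇒n1 (via fail)
[3] read 'c'  n1⇒n5  → match P1@[2:3]
[4] read 'a'  n5⇒n12 (via fail)
[5] read 'e'  n12⇒n11 (via fail)  → match P3@[5:5]
[6] read 'b'  n11⇒n16  → match P5@[5:6]
[7] read 'b'  n16⇒n6 (via fail)
[8] read 'c'  n6⇒n18 (via fail)
[9] read 'a'  n18⇒n12 (via fail)
[10] read 'd'  n12⇒n13
[11] read 'c'  n13⇒n14  → match P1@[10:11]
[12] read 'b'  n14⇒n15  → match P4@[9:12],P7@[11:12]
[13] read 'b'  n15⇒n6 (via fail)
[14] read 'd'  n6⇒n7
[15] read 'b'  n7⇒n6 (via fail)
[16] read 'b'  n6⇒n6 (via fail)
[17] read 'b'  n6⇒n6 (via fail)
[18] read 'd'  n6⇒n7
[19] read 'c'  n7⇒n5 (via fail)  → match P1@[18:19]
[20] read 'e'  n5⇒n11 (via fail)  → match P3@[20:20]
[21] read 'b'  n11⇒n16  → match P5@[20:21]
[22] read 'c'  n16⇒n18 (via fail)
[23] read 'a'  n18⇒n12 (via fail)
[24] read 'd'  n12⇒n13
[25] read 'c'  n13⇒n14  → match P1@[24:25]
[26] read 'b'  n14⇒n15  → match P4@[23:26],P7@[25:26]
[27] read 'e'  n15⇒n11 (via fail)  → match P3@[27:27]
[28] read 'b'  n11⇒n16  → match P5@[27:28]
[29] read 'a'  n16⇒n12 (via fail)
[30] read 'd'  n12⇒n13
[31] read 'c'  n13⇒n14  → match P1@[30:31]
[32] read 'b'  n14⇒n15  → match P4@[29:32],P7@[31:32]
[33] read 'b'  n15⇒n6 (via fail)
[34] read 'a'  n6⇒n12 (via fail)
[35] read 'c'  n12⇒n18 (via fail)
[36] read 'e'  n18⇒n11 (via fail)  → match P3@[36:36]
[37] read 'b'  n11⇒n16  → match P5@[36:37]
[38] read 'e'  n16⇒n11 (via fail)  → match P3@[38:38]
[39] read 'd'  n11⇒n1 (via fail)
[40] read 'c'  n1⇒n5  → match P1@[39:40]
[41] read 'b'  n5⇒n19 (via fail)  → match P7@[40:41]

Result: [[3,1],[5,3],[6,5],[11,1],[12,4],[12,7],[19,1],[20,3],[21,5],[25,1],[26,4],[26,7],[27,3],[28,5],[31,1],[32,4],[32,7],[36,3],[37,5],[38,3],[40,1],[41,7]]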